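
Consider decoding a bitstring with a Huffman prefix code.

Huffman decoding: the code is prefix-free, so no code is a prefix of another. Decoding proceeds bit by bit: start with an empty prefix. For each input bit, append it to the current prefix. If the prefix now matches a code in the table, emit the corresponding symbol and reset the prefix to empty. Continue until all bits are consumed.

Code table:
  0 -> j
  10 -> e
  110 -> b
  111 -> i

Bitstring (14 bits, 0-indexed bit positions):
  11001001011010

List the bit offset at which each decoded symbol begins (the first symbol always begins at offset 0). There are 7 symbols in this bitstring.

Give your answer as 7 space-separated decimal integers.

Answer: 0 3 4 6 7 9 12

Derivation:
Bit 0: prefix='1' (no match yet)
Bit 1: prefix='11' (no match yet)
Bit 2: prefix='110' -> emit 'b', reset
Bit 3: prefix='0' -> emit 'j', reset
Bit 4: prefix='1' (no match yet)
Bit 5: prefix='10' -> emit 'e', reset
Bit 6: prefix='0' -> emit 'j', reset
Bit 7: prefix='1' (no match yet)
Bit 8: prefix='10' -> emit 'e', reset
Bit 9: prefix='1' (no match yet)
Bit 10: prefix='11' (no match yet)
Bit 11: prefix='110' -> emit 'b', reset
Bit 12: prefix='1' (no match yet)
Bit 13: prefix='10' -> emit 'e', reset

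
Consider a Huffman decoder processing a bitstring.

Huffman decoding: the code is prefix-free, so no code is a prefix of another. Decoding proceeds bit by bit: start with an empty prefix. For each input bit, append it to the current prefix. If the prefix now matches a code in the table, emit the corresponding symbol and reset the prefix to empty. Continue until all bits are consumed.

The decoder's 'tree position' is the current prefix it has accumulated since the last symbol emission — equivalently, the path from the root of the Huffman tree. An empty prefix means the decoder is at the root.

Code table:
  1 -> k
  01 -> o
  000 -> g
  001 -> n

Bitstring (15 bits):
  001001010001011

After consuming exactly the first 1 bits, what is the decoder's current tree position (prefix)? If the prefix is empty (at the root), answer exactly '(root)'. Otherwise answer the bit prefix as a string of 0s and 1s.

Answer: 0

Derivation:
Bit 0: prefix='0' (no match yet)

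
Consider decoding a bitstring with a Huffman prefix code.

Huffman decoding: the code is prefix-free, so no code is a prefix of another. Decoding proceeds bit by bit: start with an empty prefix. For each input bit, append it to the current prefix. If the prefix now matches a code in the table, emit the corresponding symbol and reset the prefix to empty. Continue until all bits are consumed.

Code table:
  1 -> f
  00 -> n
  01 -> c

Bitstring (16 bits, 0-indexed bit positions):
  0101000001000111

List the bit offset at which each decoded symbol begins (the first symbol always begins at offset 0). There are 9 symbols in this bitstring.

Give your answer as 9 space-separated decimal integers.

Bit 0: prefix='0' (no match yet)
Bit 1: prefix='01' -> emit 'c', reset
Bit 2: prefix='0' (no match yet)
Bit 3: prefix='01' -> emit 'c', reset
Bit 4: prefix='0' (no match yet)
Bit 5: prefix='00' -> emit 'n', reset
Bit 6: prefix='0' (no match yet)
Bit 7: prefix='00' -> emit 'n', reset
Bit 8: prefix='0' (no match yet)
Bit 9: prefix='01' -> emit 'c', reset
Bit 10: prefix='0' (no match yet)
Bit 11: prefix='00' -> emit 'n', reset
Bit 12: prefix='0' (no match yet)
Bit 13: prefix='01' -> emit 'c', reset
Bit 14: prefix='1' -> emit 'f', reset
Bit 15: prefix='1' -> emit 'f', reset

Answer: 0 2 4 6 8 10 12 14 15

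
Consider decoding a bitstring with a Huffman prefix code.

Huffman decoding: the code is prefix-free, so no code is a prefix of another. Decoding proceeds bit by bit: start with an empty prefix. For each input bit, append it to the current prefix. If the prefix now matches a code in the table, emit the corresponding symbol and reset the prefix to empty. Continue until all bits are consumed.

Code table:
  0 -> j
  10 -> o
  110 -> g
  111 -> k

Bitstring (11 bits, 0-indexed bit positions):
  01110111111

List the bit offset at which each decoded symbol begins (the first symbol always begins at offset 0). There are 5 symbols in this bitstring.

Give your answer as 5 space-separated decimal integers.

Answer: 0 1 4 5 8

Derivation:
Bit 0: prefix='0' -> emit 'j', reset
Bit 1: prefix='1' (no match yet)
Bit 2: prefix='11' (no match yet)
Bit 3: prefix='111' -> emit 'k', reset
Bit 4: prefix='0' -> emit 'j', reset
Bit 5: prefix='1' (no match yet)
Bit 6: prefix='11' (no match yet)
Bit 7: prefix='111' -> emit 'k', reset
Bit 8: prefix='1' (no match yet)
Bit 9: prefix='11' (no match yet)
Bit 10: prefix='111' -> emit 'k', reset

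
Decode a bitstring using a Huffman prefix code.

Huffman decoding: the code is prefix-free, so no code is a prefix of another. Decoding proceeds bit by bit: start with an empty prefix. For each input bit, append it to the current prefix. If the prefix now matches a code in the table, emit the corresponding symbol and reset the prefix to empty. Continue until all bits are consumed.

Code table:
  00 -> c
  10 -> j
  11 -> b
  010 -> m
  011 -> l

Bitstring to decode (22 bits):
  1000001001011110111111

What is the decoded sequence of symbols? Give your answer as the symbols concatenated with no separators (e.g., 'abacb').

Bit 0: prefix='1' (no match yet)
Bit 1: prefix='10' -> emit 'j', reset
Bit 2: prefix='0' (no match yet)
Bit 3: prefix='00' -> emit 'c', reset
Bit 4: prefix='0' (no match yet)
Bit 5: prefix='00' -> emit 'c', reset
Bit 6: prefix='1' (no match yet)
Bit 7: prefix='10' -> emit 'j', reset
Bit 8: prefix='0' (no match yet)
Bit 9: prefix='01' (no match yet)
Bit 10: prefix='010' -> emit 'm', reset
Bit 11: prefix='1' (no match yet)
Bit 12: prefix='11' -> emit 'b', reset
Bit 13: prefix='1' (no match yet)
Bit 14: prefix='11' -> emit 'b', reset
Bit 15: prefix='0' (no match yet)
Bit 16: prefix='01' (no match yet)
Bit 17: prefix='011' -> emit 'l', reset
Bit 18: prefix='1' (no match yet)
Bit 19: prefix='11' -> emit 'b', reset
Bit 20: prefix='1' (no match yet)
Bit 21: prefix='11' -> emit 'b', reset

Answer: jccjmbblbb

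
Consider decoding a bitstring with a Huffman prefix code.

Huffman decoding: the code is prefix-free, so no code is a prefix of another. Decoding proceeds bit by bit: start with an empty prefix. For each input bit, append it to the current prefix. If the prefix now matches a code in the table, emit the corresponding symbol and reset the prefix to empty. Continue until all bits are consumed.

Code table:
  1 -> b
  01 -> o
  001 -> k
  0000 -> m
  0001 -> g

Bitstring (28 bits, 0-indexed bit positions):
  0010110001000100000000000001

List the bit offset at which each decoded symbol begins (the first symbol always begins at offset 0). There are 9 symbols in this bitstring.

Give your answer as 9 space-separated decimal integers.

Answer: 0 3 5 6 10 14 18 22 26

Derivation:
Bit 0: prefix='0' (no match yet)
Bit 1: prefix='00' (no match yet)
Bit 2: prefix='001' -> emit 'k', reset
Bit 3: prefix='0' (no match yet)
Bit 4: prefix='01' -> emit 'o', reset
Bit 5: prefix='1' -> emit 'b', reset
Bit 6: prefix='0' (no match yet)
Bit 7: prefix='00' (no match yet)
Bit 8: prefix='000' (no match yet)
Bit 9: prefix='0001' -> emit 'g', reset
Bit 10: prefix='0' (no match yet)
Bit 11: prefix='00' (no match yet)
Bit 12: prefix='000' (no match yet)
Bit 13: prefix='0001' -> emit 'g', reset
Bit 14: prefix='0' (no match yet)
Bit 15: prefix='00' (no match yet)
Bit 16: prefix='000' (no match yet)
Bit 17: prefix='0000' -> emit 'm', reset
Bit 18: prefix='0' (no match yet)
Bit 19: prefix='00' (no match yet)
Bit 20: prefix='000' (no match yet)
Bit 21: prefix='0000' -> emit 'm', reset
Bit 22: prefix='0' (no match yet)
Bit 23: prefix='00' (no match yet)
Bit 24: prefix='000' (no match yet)
Bit 25: prefix='0000' -> emit 'm', reset
Bit 26: prefix='0' (no match yet)
Bit 27: prefix='01' -> emit 'o', reset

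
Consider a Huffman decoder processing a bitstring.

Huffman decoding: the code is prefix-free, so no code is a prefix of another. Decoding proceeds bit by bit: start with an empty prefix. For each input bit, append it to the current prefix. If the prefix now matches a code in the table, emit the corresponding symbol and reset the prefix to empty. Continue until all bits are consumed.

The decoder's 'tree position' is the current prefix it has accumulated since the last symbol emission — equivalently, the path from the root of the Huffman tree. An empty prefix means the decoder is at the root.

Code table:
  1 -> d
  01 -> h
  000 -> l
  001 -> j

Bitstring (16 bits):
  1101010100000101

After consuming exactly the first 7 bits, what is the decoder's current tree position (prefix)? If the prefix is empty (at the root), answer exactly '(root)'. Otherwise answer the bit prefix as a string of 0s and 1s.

Bit 0: prefix='1' -> emit 'd', reset
Bit 1: prefix='1' -> emit 'd', reset
Bit 2: prefix='0' (no match yet)
Bit 3: prefix='01' -> emit 'h', reset
Bit 4: prefix='0' (no match yet)
Bit 5: prefix='01' -> emit 'h', reset
Bit 6: prefix='0' (no match yet)

Answer: 0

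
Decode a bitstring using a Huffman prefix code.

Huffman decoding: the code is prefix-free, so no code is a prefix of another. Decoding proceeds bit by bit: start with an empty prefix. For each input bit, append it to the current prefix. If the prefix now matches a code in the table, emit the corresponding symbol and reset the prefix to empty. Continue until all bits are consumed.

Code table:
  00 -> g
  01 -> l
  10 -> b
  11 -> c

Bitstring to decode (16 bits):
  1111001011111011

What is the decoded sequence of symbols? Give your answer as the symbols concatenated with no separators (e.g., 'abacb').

Bit 0: prefix='1' (no match yet)
Bit 1: prefix='11' -> emit 'c', reset
Bit 2: prefix='1' (no match yet)
Bit 3: prefix='11' -> emit 'c', reset
Bit 4: prefix='0' (no match yet)
Bit 5: prefix='00' -> emit 'g', reset
Bit 6: prefix='1' (no match yet)
Bit 7: prefix='10' -> emit 'b', reset
Bit 8: prefix='1' (no match yet)
Bit 9: prefix='11' -> emit 'c', reset
Bit 10: prefix='1' (no match yet)
Bit 11: prefix='11' -> emit 'c', reset
Bit 12: prefix='1' (no match yet)
Bit 13: prefix='10' -> emit 'b', reset
Bit 14: prefix='1' (no match yet)
Bit 15: prefix='11' -> emit 'c', reset

Answer: ccgbccbc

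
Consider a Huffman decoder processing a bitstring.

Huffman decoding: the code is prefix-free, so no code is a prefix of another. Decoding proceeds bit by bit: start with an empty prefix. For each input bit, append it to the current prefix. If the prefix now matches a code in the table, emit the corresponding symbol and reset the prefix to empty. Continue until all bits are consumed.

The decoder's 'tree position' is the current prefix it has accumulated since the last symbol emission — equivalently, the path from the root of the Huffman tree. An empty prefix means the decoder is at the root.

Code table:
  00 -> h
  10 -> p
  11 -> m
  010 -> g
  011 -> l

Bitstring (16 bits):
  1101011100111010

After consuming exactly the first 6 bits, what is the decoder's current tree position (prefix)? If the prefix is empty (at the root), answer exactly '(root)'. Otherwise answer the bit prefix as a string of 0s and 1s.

Answer: 1

Derivation:
Bit 0: prefix='1' (no match yet)
Bit 1: prefix='11' -> emit 'm', reset
Bit 2: prefix='0' (no match yet)
Bit 3: prefix='01' (no match yet)
Bit 4: prefix='010' -> emit 'g', reset
Bit 5: prefix='1' (no match yet)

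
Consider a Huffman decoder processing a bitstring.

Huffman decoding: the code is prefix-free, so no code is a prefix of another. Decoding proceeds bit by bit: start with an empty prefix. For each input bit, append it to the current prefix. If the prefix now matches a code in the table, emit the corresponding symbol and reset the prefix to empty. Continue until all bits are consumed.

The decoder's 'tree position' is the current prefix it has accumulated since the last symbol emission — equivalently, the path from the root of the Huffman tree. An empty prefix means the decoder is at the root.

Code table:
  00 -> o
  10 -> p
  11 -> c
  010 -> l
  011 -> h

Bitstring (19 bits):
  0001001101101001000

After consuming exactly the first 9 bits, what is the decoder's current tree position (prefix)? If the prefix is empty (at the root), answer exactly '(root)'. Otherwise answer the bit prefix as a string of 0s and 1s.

Answer: 0

Derivation:
Bit 0: prefix='0' (no match yet)
Bit 1: prefix='00' -> emit 'o', reset
Bit 2: prefix='0' (no match yet)
Bit 3: prefix='01' (no match yet)
Bit 4: prefix='010' -> emit 'l', reset
Bit 5: prefix='0' (no match yet)
Bit 6: prefix='01' (no match yet)
Bit 7: prefix='011' -> emit 'h', reset
Bit 8: prefix='0' (no match yet)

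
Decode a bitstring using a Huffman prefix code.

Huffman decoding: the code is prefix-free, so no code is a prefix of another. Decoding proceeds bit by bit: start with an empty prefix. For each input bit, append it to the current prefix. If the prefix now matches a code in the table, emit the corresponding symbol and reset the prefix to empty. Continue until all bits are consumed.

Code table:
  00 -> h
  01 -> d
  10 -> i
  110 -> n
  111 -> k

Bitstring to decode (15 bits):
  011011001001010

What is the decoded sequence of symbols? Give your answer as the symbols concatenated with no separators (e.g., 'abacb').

Bit 0: prefix='0' (no match yet)
Bit 1: prefix='01' -> emit 'd', reset
Bit 2: prefix='1' (no match yet)
Bit 3: prefix='10' -> emit 'i', reset
Bit 4: prefix='1' (no match yet)
Bit 5: prefix='11' (no match yet)
Bit 6: prefix='110' -> emit 'n', reset
Bit 7: prefix='0' (no match yet)
Bit 8: prefix='01' -> emit 'd', reset
Bit 9: prefix='0' (no match yet)
Bit 10: prefix='00' -> emit 'h', reset
Bit 11: prefix='1' (no match yet)
Bit 12: prefix='10' -> emit 'i', reset
Bit 13: prefix='1' (no match yet)
Bit 14: prefix='10' -> emit 'i', reset

Answer: dindhii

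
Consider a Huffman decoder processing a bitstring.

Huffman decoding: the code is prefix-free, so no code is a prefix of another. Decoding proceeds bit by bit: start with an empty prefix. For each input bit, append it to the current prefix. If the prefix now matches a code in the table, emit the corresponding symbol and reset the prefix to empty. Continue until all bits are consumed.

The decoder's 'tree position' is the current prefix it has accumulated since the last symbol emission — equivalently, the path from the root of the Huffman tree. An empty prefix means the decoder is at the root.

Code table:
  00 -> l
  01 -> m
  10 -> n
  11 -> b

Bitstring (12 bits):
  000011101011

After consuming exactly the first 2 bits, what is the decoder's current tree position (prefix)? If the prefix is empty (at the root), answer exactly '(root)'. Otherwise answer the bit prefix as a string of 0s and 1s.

Answer: (root)

Derivation:
Bit 0: prefix='0' (no match yet)
Bit 1: prefix='00' -> emit 'l', reset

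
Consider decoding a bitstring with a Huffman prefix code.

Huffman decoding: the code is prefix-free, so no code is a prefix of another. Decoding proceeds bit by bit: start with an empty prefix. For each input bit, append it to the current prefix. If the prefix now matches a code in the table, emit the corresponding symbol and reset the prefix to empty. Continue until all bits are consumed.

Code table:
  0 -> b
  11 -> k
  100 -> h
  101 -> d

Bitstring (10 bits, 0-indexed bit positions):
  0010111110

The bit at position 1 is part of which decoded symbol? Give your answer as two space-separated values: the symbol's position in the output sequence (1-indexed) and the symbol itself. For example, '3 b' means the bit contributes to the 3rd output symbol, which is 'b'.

Answer: 2 b

Derivation:
Bit 0: prefix='0' -> emit 'b', reset
Bit 1: prefix='0' -> emit 'b', reset
Bit 2: prefix='1' (no match yet)
Bit 3: prefix='10' (no match yet)
Bit 4: prefix='101' -> emit 'd', reset
Bit 5: prefix='1' (no match yet)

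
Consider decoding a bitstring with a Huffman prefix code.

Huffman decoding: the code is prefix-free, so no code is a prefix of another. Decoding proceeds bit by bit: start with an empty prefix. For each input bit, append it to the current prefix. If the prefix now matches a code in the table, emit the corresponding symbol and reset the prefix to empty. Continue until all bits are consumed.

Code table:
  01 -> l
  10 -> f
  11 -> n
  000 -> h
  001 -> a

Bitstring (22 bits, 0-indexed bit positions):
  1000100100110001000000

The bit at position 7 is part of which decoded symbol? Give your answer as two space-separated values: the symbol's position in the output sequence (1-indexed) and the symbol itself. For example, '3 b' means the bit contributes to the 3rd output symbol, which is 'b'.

Bit 0: prefix='1' (no match yet)
Bit 1: prefix='10' -> emit 'f', reset
Bit 2: prefix='0' (no match yet)
Bit 3: prefix='00' (no match yet)
Bit 4: prefix='001' -> emit 'a', reset
Bit 5: prefix='0' (no match yet)
Bit 6: prefix='00' (no match yet)
Bit 7: prefix='001' -> emit 'a', reset
Bit 8: prefix='0' (no match yet)
Bit 9: prefix='00' (no match yet)
Bit 10: prefix='001' -> emit 'a', reset
Bit 11: prefix='1' (no match yet)

Answer: 3 a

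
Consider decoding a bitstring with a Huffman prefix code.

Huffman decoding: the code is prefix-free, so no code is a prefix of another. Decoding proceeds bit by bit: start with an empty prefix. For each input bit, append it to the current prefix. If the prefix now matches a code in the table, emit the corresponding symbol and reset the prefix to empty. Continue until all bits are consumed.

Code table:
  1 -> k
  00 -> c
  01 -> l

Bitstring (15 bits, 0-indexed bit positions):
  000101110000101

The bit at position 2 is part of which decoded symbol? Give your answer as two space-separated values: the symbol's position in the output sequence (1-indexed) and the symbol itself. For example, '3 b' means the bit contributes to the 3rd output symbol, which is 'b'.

Bit 0: prefix='0' (no match yet)
Bit 1: prefix='00' -> emit 'c', reset
Bit 2: prefix='0' (no match yet)
Bit 3: prefix='01' -> emit 'l', reset
Bit 4: prefix='0' (no match yet)
Bit 5: prefix='01' -> emit 'l', reset
Bit 6: prefix='1' -> emit 'k', reset

Answer: 2 l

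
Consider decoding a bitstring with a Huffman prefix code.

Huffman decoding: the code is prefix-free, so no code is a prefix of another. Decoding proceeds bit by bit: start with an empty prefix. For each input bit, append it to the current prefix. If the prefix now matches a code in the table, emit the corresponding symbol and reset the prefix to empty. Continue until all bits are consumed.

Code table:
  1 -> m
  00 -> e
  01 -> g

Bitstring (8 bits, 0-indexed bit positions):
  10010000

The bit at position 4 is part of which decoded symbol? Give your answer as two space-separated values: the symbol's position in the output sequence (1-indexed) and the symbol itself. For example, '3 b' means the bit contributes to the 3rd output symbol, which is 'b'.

Answer: 4 e

Derivation:
Bit 0: prefix='1' -> emit 'm', reset
Bit 1: prefix='0' (no match yet)
Bit 2: prefix='00' -> emit 'e', reset
Bit 3: prefix='1' -> emit 'm', reset
Bit 4: prefix='0' (no match yet)
Bit 5: prefix='00' -> emit 'e', reset
Bit 6: prefix='0' (no match yet)
Bit 7: prefix='00' -> emit 'e', reset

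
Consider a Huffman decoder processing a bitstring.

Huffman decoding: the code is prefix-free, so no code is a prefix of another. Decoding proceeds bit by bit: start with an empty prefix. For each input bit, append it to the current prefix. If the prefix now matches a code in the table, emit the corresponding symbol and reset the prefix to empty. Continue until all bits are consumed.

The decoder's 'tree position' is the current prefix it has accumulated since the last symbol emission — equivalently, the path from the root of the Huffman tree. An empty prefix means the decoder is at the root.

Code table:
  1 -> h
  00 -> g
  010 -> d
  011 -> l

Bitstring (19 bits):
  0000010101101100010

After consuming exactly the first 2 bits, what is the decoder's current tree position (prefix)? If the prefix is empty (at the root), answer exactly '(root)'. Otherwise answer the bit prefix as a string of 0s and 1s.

Bit 0: prefix='0' (no match yet)
Bit 1: prefix='00' -> emit 'g', reset

Answer: (root)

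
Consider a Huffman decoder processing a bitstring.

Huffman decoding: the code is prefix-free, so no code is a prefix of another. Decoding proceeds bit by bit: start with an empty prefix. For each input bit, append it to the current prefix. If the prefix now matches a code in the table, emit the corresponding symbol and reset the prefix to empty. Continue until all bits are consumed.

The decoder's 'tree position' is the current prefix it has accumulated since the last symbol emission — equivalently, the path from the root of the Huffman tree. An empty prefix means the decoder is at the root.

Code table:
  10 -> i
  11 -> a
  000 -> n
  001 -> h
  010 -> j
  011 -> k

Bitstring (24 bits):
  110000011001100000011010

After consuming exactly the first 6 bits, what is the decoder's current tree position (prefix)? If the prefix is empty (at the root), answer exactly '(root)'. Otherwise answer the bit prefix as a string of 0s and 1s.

Answer: 0

Derivation:
Bit 0: prefix='1' (no match yet)
Bit 1: prefix='11' -> emit 'a', reset
Bit 2: prefix='0' (no match yet)
Bit 3: prefix='00' (no match yet)
Bit 4: prefix='000' -> emit 'n', reset
Bit 5: prefix='0' (no match yet)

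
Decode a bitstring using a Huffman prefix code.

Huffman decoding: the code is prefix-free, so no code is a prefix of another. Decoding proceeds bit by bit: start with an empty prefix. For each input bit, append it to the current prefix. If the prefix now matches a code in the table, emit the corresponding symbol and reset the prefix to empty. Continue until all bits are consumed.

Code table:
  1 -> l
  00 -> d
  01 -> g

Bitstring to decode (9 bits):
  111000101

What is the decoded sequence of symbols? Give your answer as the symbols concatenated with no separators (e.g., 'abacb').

Answer: llldgg

Derivation:
Bit 0: prefix='1' -> emit 'l', reset
Bit 1: prefix='1' -> emit 'l', reset
Bit 2: prefix='1' -> emit 'l', reset
Bit 3: prefix='0' (no match yet)
Bit 4: prefix='00' -> emit 'd', reset
Bit 5: prefix='0' (no match yet)
Bit 6: prefix='01' -> emit 'g', reset
Bit 7: prefix='0' (no match yet)
Bit 8: prefix='01' -> emit 'g', reset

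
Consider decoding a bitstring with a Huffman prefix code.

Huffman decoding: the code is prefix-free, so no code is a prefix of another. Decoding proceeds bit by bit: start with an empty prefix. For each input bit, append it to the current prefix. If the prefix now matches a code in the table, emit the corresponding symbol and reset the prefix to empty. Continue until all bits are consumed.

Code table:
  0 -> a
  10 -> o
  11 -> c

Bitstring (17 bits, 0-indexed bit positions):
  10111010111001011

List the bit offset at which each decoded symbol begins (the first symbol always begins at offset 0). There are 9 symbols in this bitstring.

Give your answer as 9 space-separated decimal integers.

Answer: 0 2 4 6 8 10 12 13 15

Derivation:
Bit 0: prefix='1' (no match yet)
Bit 1: prefix='10' -> emit 'o', reset
Bit 2: prefix='1' (no match yet)
Bit 3: prefix='11' -> emit 'c', reset
Bit 4: prefix='1' (no match yet)
Bit 5: prefix='10' -> emit 'o', reset
Bit 6: prefix='1' (no match yet)
Bit 7: prefix='10' -> emit 'o', reset
Bit 8: prefix='1' (no match yet)
Bit 9: prefix='11' -> emit 'c', reset
Bit 10: prefix='1' (no match yet)
Bit 11: prefix='10' -> emit 'o', reset
Bit 12: prefix='0' -> emit 'a', reset
Bit 13: prefix='1' (no match yet)
Bit 14: prefix='10' -> emit 'o', reset
Bit 15: prefix='1' (no match yet)
Bit 16: prefix='11' -> emit 'c', reset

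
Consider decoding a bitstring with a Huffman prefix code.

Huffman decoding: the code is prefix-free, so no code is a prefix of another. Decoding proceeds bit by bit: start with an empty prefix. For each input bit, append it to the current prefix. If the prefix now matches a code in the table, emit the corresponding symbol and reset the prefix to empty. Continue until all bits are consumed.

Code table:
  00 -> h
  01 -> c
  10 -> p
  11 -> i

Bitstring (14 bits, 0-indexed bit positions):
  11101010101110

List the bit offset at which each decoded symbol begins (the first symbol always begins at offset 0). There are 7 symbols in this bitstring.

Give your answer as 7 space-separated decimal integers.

Answer: 0 2 4 6 8 10 12

Derivation:
Bit 0: prefix='1' (no match yet)
Bit 1: prefix='11' -> emit 'i', reset
Bit 2: prefix='1' (no match yet)
Bit 3: prefix='10' -> emit 'p', reset
Bit 4: prefix='1' (no match yet)
Bit 5: prefix='10' -> emit 'p', reset
Bit 6: prefix='1' (no match yet)
Bit 7: prefix='10' -> emit 'p', reset
Bit 8: prefix='1' (no match yet)
Bit 9: prefix='10' -> emit 'p', reset
Bit 10: prefix='1' (no match yet)
Bit 11: prefix='11' -> emit 'i', reset
Bit 12: prefix='1' (no match yet)
Bit 13: prefix='10' -> emit 'p', reset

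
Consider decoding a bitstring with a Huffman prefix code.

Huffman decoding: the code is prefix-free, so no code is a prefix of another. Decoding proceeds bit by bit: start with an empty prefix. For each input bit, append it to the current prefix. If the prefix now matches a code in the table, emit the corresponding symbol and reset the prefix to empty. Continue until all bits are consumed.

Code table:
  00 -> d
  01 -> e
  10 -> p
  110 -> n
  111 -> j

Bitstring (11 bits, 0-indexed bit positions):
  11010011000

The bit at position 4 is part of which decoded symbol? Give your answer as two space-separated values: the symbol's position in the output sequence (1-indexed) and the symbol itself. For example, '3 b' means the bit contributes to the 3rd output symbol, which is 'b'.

Answer: 2 p

Derivation:
Bit 0: prefix='1' (no match yet)
Bit 1: prefix='11' (no match yet)
Bit 2: prefix='110' -> emit 'n', reset
Bit 3: prefix='1' (no match yet)
Bit 4: prefix='10' -> emit 'p', reset
Bit 5: prefix='0' (no match yet)
Bit 6: prefix='01' -> emit 'e', reset
Bit 7: prefix='1' (no match yet)
Bit 8: prefix='10' -> emit 'p', reset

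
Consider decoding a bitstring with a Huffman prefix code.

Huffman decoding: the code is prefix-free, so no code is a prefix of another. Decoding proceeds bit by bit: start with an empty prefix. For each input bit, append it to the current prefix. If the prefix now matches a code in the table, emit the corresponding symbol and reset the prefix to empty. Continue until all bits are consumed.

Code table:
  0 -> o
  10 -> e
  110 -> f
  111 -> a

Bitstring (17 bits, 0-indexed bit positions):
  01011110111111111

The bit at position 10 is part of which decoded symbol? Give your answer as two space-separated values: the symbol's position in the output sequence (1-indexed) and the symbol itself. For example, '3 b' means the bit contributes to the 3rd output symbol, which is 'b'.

Bit 0: prefix='0' -> emit 'o', reset
Bit 1: prefix='1' (no match yet)
Bit 2: prefix='10' -> emit 'e', reset
Bit 3: prefix='1' (no match yet)
Bit 4: prefix='11' (no match yet)
Bit 5: prefix='111' -> emit 'a', reset
Bit 6: prefix='1' (no match yet)
Bit 7: prefix='10' -> emit 'e', reset
Bit 8: prefix='1' (no match yet)
Bit 9: prefix='11' (no match yet)
Bit 10: prefix='111' -> emit 'a', reset
Bit 11: prefix='1' (no match yet)
Bit 12: prefix='11' (no match yet)
Bit 13: prefix='111' -> emit 'a', reset
Bit 14: prefix='1' (no match yet)

Answer: 5 a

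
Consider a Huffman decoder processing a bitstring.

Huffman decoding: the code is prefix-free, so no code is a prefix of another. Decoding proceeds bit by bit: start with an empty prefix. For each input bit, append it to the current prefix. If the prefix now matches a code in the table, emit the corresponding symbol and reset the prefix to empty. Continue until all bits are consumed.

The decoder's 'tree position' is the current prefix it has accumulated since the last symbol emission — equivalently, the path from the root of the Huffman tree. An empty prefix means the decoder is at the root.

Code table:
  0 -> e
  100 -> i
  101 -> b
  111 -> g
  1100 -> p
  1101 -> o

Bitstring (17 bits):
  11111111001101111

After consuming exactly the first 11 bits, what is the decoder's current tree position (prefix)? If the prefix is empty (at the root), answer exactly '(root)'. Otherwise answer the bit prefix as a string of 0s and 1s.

Answer: 1

Derivation:
Bit 0: prefix='1' (no match yet)
Bit 1: prefix='11' (no match yet)
Bit 2: prefix='111' -> emit 'g', reset
Bit 3: prefix='1' (no match yet)
Bit 4: prefix='11' (no match yet)
Bit 5: prefix='111' -> emit 'g', reset
Bit 6: prefix='1' (no match yet)
Bit 7: prefix='11' (no match yet)
Bit 8: prefix='110' (no match yet)
Bit 9: prefix='1100' -> emit 'p', reset
Bit 10: prefix='1' (no match yet)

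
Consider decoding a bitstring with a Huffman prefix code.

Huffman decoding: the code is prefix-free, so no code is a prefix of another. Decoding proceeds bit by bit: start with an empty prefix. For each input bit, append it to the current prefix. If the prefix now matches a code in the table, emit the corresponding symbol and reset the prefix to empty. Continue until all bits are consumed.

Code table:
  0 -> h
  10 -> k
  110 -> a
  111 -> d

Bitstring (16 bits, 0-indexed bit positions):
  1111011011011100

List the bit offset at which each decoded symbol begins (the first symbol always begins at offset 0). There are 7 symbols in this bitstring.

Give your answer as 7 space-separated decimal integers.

Bit 0: prefix='1' (no match yet)
Bit 1: prefix='11' (no match yet)
Bit 2: prefix='111' -> emit 'd', reset
Bit 3: prefix='1' (no match yet)
Bit 4: prefix='10' -> emit 'k', reset
Bit 5: prefix='1' (no match yet)
Bit 6: prefix='11' (no match yet)
Bit 7: prefix='110' -> emit 'a', reset
Bit 8: prefix='1' (no match yet)
Bit 9: prefix='11' (no match yet)
Bit 10: prefix='110' -> emit 'a', reset
Bit 11: prefix='1' (no match yet)
Bit 12: prefix='11' (no match yet)
Bit 13: prefix='111' -> emit 'd', reset
Bit 14: prefix='0' -> emit 'h', reset
Bit 15: prefix='0' -> emit 'h', reset

Answer: 0 3 5 8 11 14 15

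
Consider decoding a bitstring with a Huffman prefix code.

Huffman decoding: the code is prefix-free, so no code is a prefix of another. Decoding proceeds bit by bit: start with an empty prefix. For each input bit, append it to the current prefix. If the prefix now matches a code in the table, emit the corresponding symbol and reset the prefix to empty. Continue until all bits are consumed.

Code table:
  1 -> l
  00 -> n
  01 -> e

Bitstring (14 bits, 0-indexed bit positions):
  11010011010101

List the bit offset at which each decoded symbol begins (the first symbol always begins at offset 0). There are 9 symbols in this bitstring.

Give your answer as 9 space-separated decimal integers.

Answer: 0 1 2 4 6 7 8 10 12

Derivation:
Bit 0: prefix='1' -> emit 'l', reset
Bit 1: prefix='1' -> emit 'l', reset
Bit 2: prefix='0' (no match yet)
Bit 3: prefix='01' -> emit 'e', reset
Bit 4: prefix='0' (no match yet)
Bit 5: prefix='00' -> emit 'n', reset
Bit 6: prefix='1' -> emit 'l', reset
Bit 7: prefix='1' -> emit 'l', reset
Bit 8: prefix='0' (no match yet)
Bit 9: prefix='01' -> emit 'e', reset
Bit 10: prefix='0' (no match yet)
Bit 11: prefix='01' -> emit 'e', reset
Bit 12: prefix='0' (no match yet)
Bit 13: prefix='01' -> emit 'e', reset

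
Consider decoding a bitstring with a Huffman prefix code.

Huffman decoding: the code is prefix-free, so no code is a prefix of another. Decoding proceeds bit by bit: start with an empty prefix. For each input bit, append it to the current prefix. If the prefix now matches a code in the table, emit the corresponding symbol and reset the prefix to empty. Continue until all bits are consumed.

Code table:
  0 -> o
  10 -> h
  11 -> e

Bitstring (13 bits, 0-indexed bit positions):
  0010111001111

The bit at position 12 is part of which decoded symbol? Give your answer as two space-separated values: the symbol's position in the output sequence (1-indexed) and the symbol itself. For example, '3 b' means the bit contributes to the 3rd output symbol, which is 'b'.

Answer: 8 e

Derivation:
Bit 0: prefix='0' -> emit 'o', reset
Bit 1: prefix='0' -> emit 'o', reset
Bit 2: prefix='1' (no match yet)
Bit 3: prefix='10' -> emit 'h', reset
Bit 4: prefix='1' (no match yet)
Bit 5: prefix='11' -> emit 'e', reset
Bit 6: prefix='1' (no match yet)
Bit 7: prefix='10' -> emit 'h', reset
Bit 8: prefix='0' -> emit 'o', reset
Bit 9: prefix='1' (no match yet)
Bit 10: prefix='11' -> emit 'e', reset
Bit 11: prefix='1' (no match yet)
Bit 12: prefix='11' -> emit 'e', reset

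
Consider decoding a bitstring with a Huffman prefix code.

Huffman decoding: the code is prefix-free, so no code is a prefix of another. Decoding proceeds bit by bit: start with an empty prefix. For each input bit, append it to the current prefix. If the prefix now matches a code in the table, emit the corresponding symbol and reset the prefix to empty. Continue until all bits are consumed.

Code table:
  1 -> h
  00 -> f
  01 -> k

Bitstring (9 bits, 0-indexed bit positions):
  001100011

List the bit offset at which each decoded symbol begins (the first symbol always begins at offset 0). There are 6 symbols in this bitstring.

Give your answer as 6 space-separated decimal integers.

Bit 0: prefix='0' (no match yet)
Bit 1: prefix='00' -> emit 'f', reset
Bit 2: prefix='1' -> emit 'h', reset
Bit 3: prefix='1' -> emit 'h', reset
Bit 4: prefix='0' (no match yet)
Bit 5: prefix='00' -> emit 'f', reset
Bit 6: prefix='0' (no match yet)
Bit 7: prefix='01' -> emit 'k', reset
Bit 8: prefix='1' -> emit 'h', reset

Answer: 0 2 3 4 6 8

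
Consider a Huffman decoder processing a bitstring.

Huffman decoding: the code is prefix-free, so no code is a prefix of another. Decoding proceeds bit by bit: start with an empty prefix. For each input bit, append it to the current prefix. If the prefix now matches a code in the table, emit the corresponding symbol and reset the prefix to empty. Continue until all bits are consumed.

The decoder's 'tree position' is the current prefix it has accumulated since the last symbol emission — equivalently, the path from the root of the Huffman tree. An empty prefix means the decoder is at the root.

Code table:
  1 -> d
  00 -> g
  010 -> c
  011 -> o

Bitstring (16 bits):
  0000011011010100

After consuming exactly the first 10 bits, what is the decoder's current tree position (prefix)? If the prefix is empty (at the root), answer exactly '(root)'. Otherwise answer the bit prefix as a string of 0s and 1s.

Answer: (root)

Derivation:
Bit 0: prefix='0' (no match yet)
Bit 1: prefix='00' -> emit 'g', reset
Bit 2: prefix='0' (no match yet)
Bit 3: prefix='00' -> emit 'g', reset
Bit 4: prefix='0' (no match yet)
Bit 5: prefix='01' (no match yet)
Bit 6: prefix='011' -> emit 'o', reset
Bit 7: prefix='0' (no match yet)
Bit 8: prefix='01' (no match yet)
Bit 9: prefix='011' -> emit 'o', reset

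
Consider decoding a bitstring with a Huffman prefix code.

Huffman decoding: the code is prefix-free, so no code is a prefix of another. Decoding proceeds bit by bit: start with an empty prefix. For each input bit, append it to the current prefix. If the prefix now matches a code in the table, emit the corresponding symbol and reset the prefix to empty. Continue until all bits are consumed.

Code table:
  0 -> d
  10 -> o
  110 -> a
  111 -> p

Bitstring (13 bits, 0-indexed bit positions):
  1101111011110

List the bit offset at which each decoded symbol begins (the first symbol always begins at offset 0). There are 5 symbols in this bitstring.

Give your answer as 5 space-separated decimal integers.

Bit 0: prefix='1' (no match yet)
Bit 1: prefix='11' (no match yet)
Bit 2: prefix='110' -> emit 'a', reset
Bit 3: prefix='1' (no match yet)
Bit 4: prefix='11' (no match yet)
Bit 5: prefix='111' -> emit 'p', reset
Bit 6: prefix='1' (no match yet)
Bit 7: prefix='10' -> emit 'o', reset
Bit 8: prefix='1' (no match yet)
Bit 9: prefix='11' (no match yet)
Bit 10: prefix='111' -> emit 'p', reset
Bit 11: prefix='1' (no match yet)
Bit 12: prefix='10' -> emit 'o', reset

Answer: 0 3 6 8 11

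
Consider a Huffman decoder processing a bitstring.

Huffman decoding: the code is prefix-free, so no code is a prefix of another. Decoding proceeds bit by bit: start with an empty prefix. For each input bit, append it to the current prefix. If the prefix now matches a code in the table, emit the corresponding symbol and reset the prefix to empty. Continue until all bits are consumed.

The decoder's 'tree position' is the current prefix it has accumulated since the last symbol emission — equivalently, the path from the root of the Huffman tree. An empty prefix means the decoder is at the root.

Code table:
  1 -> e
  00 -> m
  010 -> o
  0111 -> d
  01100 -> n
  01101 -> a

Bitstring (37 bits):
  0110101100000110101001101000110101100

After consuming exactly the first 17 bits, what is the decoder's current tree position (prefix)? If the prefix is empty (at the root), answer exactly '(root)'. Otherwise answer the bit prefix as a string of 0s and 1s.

Bit 0: prefix='0' (no match yet)
Bit 1: prefix='01' (no match yet)
Bit 2: prefix='011' (no match yet)
Bit 3: prefix='0110' (no match yet)
Bit 4: prefix='01101' -> emit 'a', reset
Bit 5: prefix='0' (no match yet)
Bit 6: prefix='01' (no match yet)
Bit 7: prefix='011' (no match yet)
Bit 8: prefix='0110' (no match yet)
Bit 9: prefix='01100' -> emit 'n', reset
Bit 10: prefix='0' (no match yet)
Bit 11: prefix='00' -> emit 'm', reset
Bit 12: prefix='0' (no match yet)
Bit 13: prefix='01' (no match yet)
Bit 14: prefix='011' (no match yet)
Bit 15: prefix='0110' (no match yet)
Bit 16: prefix='01101' -> emit 'a', reset

Answer: (root)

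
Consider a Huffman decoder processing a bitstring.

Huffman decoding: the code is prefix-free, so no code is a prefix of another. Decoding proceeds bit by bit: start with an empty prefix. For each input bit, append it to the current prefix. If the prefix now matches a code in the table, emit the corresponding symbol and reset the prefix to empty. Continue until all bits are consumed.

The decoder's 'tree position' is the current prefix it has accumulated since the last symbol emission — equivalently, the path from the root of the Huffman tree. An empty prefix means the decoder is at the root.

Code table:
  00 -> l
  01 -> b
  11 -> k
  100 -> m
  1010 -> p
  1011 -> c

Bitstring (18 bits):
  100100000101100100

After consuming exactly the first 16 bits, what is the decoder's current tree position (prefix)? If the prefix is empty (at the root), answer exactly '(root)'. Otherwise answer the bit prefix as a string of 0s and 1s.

Bit 0: prefix='1' (no match yet)
Bit 1: prefix='10' (no match yet)
Bit 2: prefix='100' -> emit 'm', reset
Bit 3: prefix='1' (no match yet)
Bit 4: prefix='10' (no match yet)
Bit 5: prefix='100' -> emit 'm', reset
Bit 6: prefix='0' (no match yet)
Bit 7: prefix='00' -> emit 'l', reset
Bit 8: prefix='0' (no match yet)
Bit 9: prefix='01' -> emit 'b', reset
Bit 10: prefix='0' (no match yet)
Bit 11: prefix='01' -> emit 'b', reset
Bit 12: prefix='1' (no match yet)
Bit 13: prefix='10' (no match yet)
Bit 14: prefix='100' -> emit 'm', reset
Bit 15: prefix='1' (no match yet)

Answer: 1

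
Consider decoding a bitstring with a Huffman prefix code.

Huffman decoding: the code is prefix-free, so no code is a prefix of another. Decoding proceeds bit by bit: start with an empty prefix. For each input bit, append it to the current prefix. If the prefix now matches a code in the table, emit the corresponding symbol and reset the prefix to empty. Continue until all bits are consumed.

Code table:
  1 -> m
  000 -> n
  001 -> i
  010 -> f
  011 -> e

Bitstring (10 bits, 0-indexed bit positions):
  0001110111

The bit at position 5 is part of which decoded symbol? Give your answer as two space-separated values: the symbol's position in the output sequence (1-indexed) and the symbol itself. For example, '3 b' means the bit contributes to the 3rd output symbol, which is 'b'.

Answer: 4 m

Derivation:
Bit 0: prefix='0' (no match yet)
Bit 1: prefix='00' (no match yet)
Bit 2: prefix='000' -> emit 'n', reset
Bit 3: prefix='1' -> emit 'm', reset
Bit 4: prefix='1' -> emit 'm', reset
Bit 5: prefix='1' -> emit 'm', reset
Bit 6: prefix='0' (no match yet)
Bit 7: prefix='01' (no match yet)
Bit 8: prefix='011' -> emit 'e', reset
Bit 9: prefix='1' -> emit 'm', reset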